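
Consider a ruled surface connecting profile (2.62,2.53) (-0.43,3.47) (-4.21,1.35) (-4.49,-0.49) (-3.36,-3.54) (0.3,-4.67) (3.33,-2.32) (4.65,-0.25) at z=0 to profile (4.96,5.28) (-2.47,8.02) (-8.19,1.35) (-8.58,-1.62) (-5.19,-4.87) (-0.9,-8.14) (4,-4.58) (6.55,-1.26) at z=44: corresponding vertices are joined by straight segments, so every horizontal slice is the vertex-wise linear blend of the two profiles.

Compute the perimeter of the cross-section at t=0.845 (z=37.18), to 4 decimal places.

Cross-section at t=0.845: each vertex is (1-t)·p0[i] + t·p1[i].
  v1: (1-0.845)·(2.62,2.53) + 0.845·(4.96,5.28) = (4.5973,4.8537)
  v2: (1-0.845)·(-0.43,3.47) + 0.845·(-2.47,8.02) = (-2.1538,7.3148)
  v3: (1-0.845)·(-4.21,1.35) + 0.845·(-8.19,1.35) = (-7.5731,1.3500)
  v4: (1-0.845)·(-4.49,-0.49) + 0.845·(-8.58,-1.62) = (-7.9460,-1.4448)
  v5: (1-0.845)·(-3.36,-3.54) + 0.845·(-5.19,-4.87) = (-4.9064,-4.6639)
  v6: (1-0.845)·(0.3,-4.67) + 0.845·(-0.9,-8.14) = (-0.7140,-7.6021)
  v7: (1-0.845)·(3.33,-2.32) + 0.845·(4,-4.58) = (3.8962,-4.2297)
  v8: (1-0.845)·(4.65,-0.25) + 0.845·(6.55,-1.26) = (6.2555,-1.1035)
Perimeter = Σ |v_{i+1} − v_i|:
  edge 1→2: √(-6.7511² + 2.4610²) = 7.1857 (running 7.1857)
  edge 2→3: √(-5.4193² + -5.9648²) = 8.0590 (running 15.2446)
  edge 3→4: √(-0.3730² + -2.7949²) = 2.8196 (running 18.0643)
  edge 4→5: √(3.0397² + -3.2190²) = 4.4274 (running 22.4917)
  edge 5→6: √(4.1924² + -2.9383²) = 5.1195 (running 27.6112)
  edge 6→7: √(4.6101² + 3.3724²) = 5.7120 (running 33.3232)
  edge 7→8: √(2.3593² + 3.1263²) = 3.9166 (running 37.2398)
  edge 8→1: √(-1.6582² + 5.9572²) = 6.1837 (running 43.4235)
Perimeter = 43.4235

Perimeter at t=0.845: 43.4235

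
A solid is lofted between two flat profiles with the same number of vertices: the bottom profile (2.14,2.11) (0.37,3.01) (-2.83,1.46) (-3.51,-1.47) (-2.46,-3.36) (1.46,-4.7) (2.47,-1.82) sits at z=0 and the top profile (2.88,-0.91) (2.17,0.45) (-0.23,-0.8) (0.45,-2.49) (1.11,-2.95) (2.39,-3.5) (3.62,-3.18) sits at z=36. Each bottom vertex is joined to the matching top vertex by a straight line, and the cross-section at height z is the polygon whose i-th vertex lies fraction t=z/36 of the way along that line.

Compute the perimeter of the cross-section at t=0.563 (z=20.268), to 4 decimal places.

Cross-section at t=0.563: each vertex is (1-t)·p0[i] + t·p1[i].
  v1: (1-0.563)·(2.14,2.11) + 0.563·(2.88,-0.91) = (2.5566,0.4097)
  v2: (1-0.563)·(0.37,3.01) + 0.563·(2.17,0.45) = (1.3834,1.5687)
  v3: (1-0.563)·(-2.83,1.46) + 0.563·(-0.23,-0.8) = (-1.3662,0.1876)
  v4: (1-0.563)·(-3.51,-1.47) + 0.563·(0.45,-2.49) = (-1.2805,-2.0443)
  v5: (1-0.563)·(-2.46,-3.36) + 0.563·(1.11,-2.95) = (-0.4501,-3.1292)
  v6: (1-0.563)·(1.46,-4.7) + 0.563·(2.39,-3.5) = (1.9836,-4.0244)
  v7: (1-0.563)·(2.47,-1.82) + 0.563·(3.62,-3.18) = (3.1174,-2.5857)
Perimeter = Σ |v_{i+1} − v_i|:
  edge 1→2: √(-1.1732² + 1.1590²) = 1.6491 (running 1.6491)
  edge 2→3: √(-2.7496² + -1.3811²) = 3.0770 (running 4.7261)
  edge 3→4: √(0.0857² + -2.2319²) = 2.2335 (running 6.9596)
  edge 4→5: √(0.8304² + -1.0849²) = 1.3663 (running 8.3259)
  edge 5→6: √(2.4337² + -0.8952²) = 2.5931 (running 10.9190)
  edge 6→7: √(1.1339² + 1.4387²) = 1.8318 (running 12.7508)
  edge 7→1: √(-0.5608² + 2.9954²) = 3.0475 (running 15.7983)
Perimeter = 15.7983

Perimeter at t=0.563: 15.7983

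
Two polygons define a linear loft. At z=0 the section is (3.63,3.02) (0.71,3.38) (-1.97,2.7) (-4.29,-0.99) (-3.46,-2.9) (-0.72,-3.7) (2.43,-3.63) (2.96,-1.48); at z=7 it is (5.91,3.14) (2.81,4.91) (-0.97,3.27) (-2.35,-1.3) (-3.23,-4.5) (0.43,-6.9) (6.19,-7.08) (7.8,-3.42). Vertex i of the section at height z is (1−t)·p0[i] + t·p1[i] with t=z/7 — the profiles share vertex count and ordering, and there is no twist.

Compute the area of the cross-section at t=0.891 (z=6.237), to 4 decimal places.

Cross-section at t=0.891: each vertex is (1-t)·p0[i] + t·p1[i].
  v1: (1-0.891)·(3.63,3.02) + 0.891·(5.91,3.14) = (5.6615,3.1269)
  v2: (1-0.891)·(0.71,3.38) + 0.891·(2.81,4.91) = (2.5811,4.7432)
  v3: (1-0.891)·(-1.97,2.7) + 0.891·(-0.97,3.27) = (-1.0790,3.2079)
  v4: (1-0.891)·(-4.29,-0.99) + 0.891·(-2.35,-1.3) = (-2.5615,-1.2662)
  v5: (1-0.891)·(-3.46,-2.9) + 0.891·(-3.23,-4.5) = (-3.2551,-4.3256)
  v6: (1-0.891)·(-0.72,-3.7) + 0.891·(0.43,-6.9) = (0.3047,-6.5512)
  v7: (1-0.891)·(2.43,-3.63) + 0.891·(6.19,-7.08) = (5.7802,-6.7039)
  v8: (1-0.891)·(2.96,-1.48) + 0.891·(7.8,-3.42) = (7.2724,-3.2085)
Shoelace sum Σ(x_i·y_{i+1} − x_{i+1}·y_i):
  i=1: 5.6615·4.7432 − 2.5811·3.1269 = +18.7828 (running +18.7828)
  i=2: 2.5811·3.2079 − -1.0790·4.7432 = +13.3978 (running +32.1806)
  i=3: -1.0790·-1.2662 − -2.5615·3.2079 = +9.5831 (running +41.7637)
  i=4: -2.5615·-4.3256 − -3.2551·-1.2662 = +6.9582 (running +48.7219)
  i=5: -3.2551·-6.5512 − 0.3047·-4.3256 = +22.6424 (running +71.3643)
  i=6: 0.3047·-6.7039 − 5.7802·-6.5512 = +35.8246 (running +107.1889)
  i=7: 5.7802·-3.2085 − 7.2724·-6.7039 = +30.2082 (running +137.3971)
  i=8: 7.2724·3.1269 − 5.6615·-3.2085 = +40.9054 (running +178.3026)
Area = |Σ|/2 = |178.3026|/2 = 89.1513

Area at t=0.891: 89.1513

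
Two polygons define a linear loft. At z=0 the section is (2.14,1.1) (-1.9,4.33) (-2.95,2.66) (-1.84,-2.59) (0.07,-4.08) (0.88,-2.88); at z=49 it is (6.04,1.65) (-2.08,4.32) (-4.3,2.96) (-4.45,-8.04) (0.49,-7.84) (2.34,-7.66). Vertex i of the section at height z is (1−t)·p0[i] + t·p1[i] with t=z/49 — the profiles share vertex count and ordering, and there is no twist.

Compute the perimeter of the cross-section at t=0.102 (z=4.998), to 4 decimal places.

Cross-section at t=0.102: each vertex is (1-t)·p0[i] + t·p1[i].
  v1: (1-0.102)·(2.14,1.1) + 0.102·(6.04,1.65) = (2.5378,1.1561)
  v2: (1-0.102)·(-1.9,4.33) + 0.102·(-2.08,4.32) = (-1.9184,4.3290)
  v3: (1-0.102)·(-2.95,2.66) + 0.102·(-4.3,2.96) = (-3.0877,2.6906)
  v4: (1-0.102)·(-1.84,-2.59) + 0.102·(-4.45,-8.04) = (-2.1062,-3.1459)
  v5: (1-0.102)·(0.07,-4.08) + 0.102·(0.49,-7.84) = (0.1128,-4.4635)
  v6: (1-0.102)·(0.88,-2.88) + 0.102·(2.34,-7.66) = (1.0289,-3.3676)
Perimeter = Σ |v_{i+1} − v_i|:
  edge 1→2: √(-4.4562² + 3.1729²) = 5.4703 (running 5.4703)
  edge 2→3: √(-1.1693² + -1.6384²) = 2.0129 (running 7.4832)
  edge 3→4: √(0.9815² + -5.8365²) = 5.9184 (running 13.4017)
  edge 4→5: √(2.2191² + -1.3176²) = 2.5808 (running 15.9824)
  edge 5→6: √(0.9161² + 1.0960²) = 1.4284 (running 17.4108)
  edge 6→1: √(1.5089² + 4.5237²) = 4.7687 (running 22.1795)
Perimeter = 22.1795

Perimeter at t=0.102: 22.1795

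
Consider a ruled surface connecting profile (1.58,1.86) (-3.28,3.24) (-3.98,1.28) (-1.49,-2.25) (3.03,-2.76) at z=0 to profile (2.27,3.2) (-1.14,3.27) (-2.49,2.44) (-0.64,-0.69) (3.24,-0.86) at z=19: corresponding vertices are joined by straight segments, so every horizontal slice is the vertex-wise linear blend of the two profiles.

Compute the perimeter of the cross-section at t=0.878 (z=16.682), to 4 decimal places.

Perimeter at t=0.878: 17.1277

Cross-section at t=0.878: each vertex is (1-t)·p0[i] + t·p1[i].
  v1: (1-0.878)·(1.58,1.86) + 0.878·(2.27,3.2) = (2.1858,3.0365)
  v2: (1-0.878)·(-3.28,3.24) + 0.878·(-1.14,3.27) = (-1.4011,3.2663)
  v3: (1-0.878)·(-3.98,1.28) + 0.878·(-2.49,2.44) = (-2.6718,2.2985)
  v4: (1-0.878)·(-1.49,-2.25) + 0.878·(-0.64,-0.69) = (-0.7437,-0.8803)
  v5: (1-0.878)·(3.03,-2.76) + 0.878·(3.24,-0.86) = (3.2144,-1.0918)
Perimeter = Σ |v_{i+1} − v_i|:
  edge 1→2: √(-3.5869² + 0.2298²) = 3.5943 (running 3.5943)
  edge 2→3: √(-1.2707² + -0.9679²) = 1.5973 (running 5.1916)
  edge 3→4: √(1.9281² + -3.1788²) = 3.7178 (running 8.9094)
  edge 4→5: √(3.9581² + -0.2115²) = 3.9637 (running 12.8731)
  edge 5→1: √(-1.0286² + 4.1283²) = 4.2545 (running 17.1277)
Perimeter = 17.1277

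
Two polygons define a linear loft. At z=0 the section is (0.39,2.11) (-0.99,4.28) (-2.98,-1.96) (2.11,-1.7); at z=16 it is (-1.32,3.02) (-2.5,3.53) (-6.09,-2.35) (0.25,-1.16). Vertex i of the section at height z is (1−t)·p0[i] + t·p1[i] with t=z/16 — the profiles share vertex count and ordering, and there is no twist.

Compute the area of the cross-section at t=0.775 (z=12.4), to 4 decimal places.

Cross-section at t=0.775: each vertex is (1-t)·p0[i] + t·p1[i].
  v1: (1-0.775)·(0.39,2.11) + 0.775·(-1.32,3.02) = (-0.9353,2.8152)
  v2: (1-0.775)·(-0.99,4.28) + 0.775·(-2.5,3.53) = (-2.1603,3.6987)
  v3: (1-0.775)·(-2.98,-1.96) + 0.775·(-6.09,-2.35) = (-5.3902,-2.2622)
  v4: (1-0.775)·(2.11,-1.7) + 0.775·(0.25,-1.16) = (0.6685,-1.2815)
Shoelace sum Σ(x_i·y_{i+1} − x_{i+1}·y_i):
  i=1: -0.9353·3.6987 − -2.1603·2.8152 = +2.6224 (running +2.6224)
  i=2: -2.1603·-2.2622 − -5.3902·3.6987 = +24.8242 (running +27.4466)
  i=3: -5.3902·-1.2815 − 0.6685·-2.2622 = +8.4199 (running +35.8665)
  i=4: 0.6685·2.8152 − -0.9353·-1.2815 = +0.6835 (running +36.5500)
Area = |Σ|/2 = |36.5500|/2 = 18.2750

Area at t=0.775: 18.2750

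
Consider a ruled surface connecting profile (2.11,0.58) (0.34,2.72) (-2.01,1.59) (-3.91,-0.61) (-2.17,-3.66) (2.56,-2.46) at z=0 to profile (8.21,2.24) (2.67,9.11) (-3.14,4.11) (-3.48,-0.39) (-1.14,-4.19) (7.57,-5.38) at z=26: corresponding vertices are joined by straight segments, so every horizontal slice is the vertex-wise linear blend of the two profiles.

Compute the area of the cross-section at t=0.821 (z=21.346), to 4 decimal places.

Cross-section at t=0.821: each vertex is (1-t)·p0[i] + t·p1[i].
  v1: (1-0.821)·(2.11,0.58) + 0.821·(8.21,2.24) = (7.1181,1.9429)
  v2: (1-0.821)·(0.34,2.72) + 0.821·(2.67,9.11) = (2.2529,7.9662)
  v3: (1-0.821)·(-2.01,1.59) + 0.821·(-3.14,4.11) = (-2.9377,3.6589)
  v4: (1-0.821)·(-3.91,-0.61) + 0.821·(-3.48,-0.39) = (-3.5570,-0.4294)
  v5: (1-0.821)·(-2.17,-3.66) + 0.821·(-1.14,-4.19) = (-1.3244,-4.0951)
  v6: (1-0.821)·(2.56,-2.46) + 0.821·(7.57,-5.38) = (6.6732,-4.8573)
Shoelace sum Σ(x_i·y_{i+1} − x_{i+1}·y_i):
  i=1: 7.1181·7.9662 − 2.2529·1.9429 = +52.3270 (running +52.3270)
  i=2: 2.2529·3.6589 − -2.9377·7.9662 = +31.6458 (running +83.9728)
  i=3: -2.9377·-0.4294 − -3.5570·3.6589 = +14.2761 (running +98.2489)
  i=4: -3.5570·-4.0951 − -1.3244·-0.4294 = +13.9976 (running +112.2465)
  i=5: -1.3244·-4.8573 − 6.6732·-4.0951 = +33.7606 (running +146.0070)
  i=6: 6.6732·1.9429 − 7.1181·-4.8573 = +47.5400 (running +193.5470)
Area = |Σ|/2 = |193.5470|/2 = 96.7735

Area at t=0.821: 96.7735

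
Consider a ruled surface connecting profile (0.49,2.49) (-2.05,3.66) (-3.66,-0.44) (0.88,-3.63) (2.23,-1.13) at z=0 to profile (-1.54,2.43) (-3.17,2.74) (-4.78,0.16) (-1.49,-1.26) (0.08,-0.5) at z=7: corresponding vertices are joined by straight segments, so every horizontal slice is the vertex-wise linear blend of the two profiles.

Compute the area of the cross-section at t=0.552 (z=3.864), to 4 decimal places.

Area at t=0.552: 16.5286

Cross-section at t=0.552: each vertex is (1-t)·p0[i] + t·p1[i].
  v1: (1-0.552)·(0.49,2.49) + 0.552·(-1.54,2.43) = (-0.6306,2.4569)
  v2: (1-0.552)·(-2.05,3.66) + 0.552·(-3.17,2.74) = (-2.6682,3.1522)
  v3: (1-0.552)·(-3.66,-0.44) + 0.552·(-4.78,0.16) = (-4.2782,-0.1088)
  v4: (1-0.552)·(0.88,-3.63) + 0.552·(-1.49,-1.26) = (-0.4282,-2.3218)
  v5: (1-0.552)·(2.23,-1.13) + 0.552·(0.08,-0.5) = (1.0432,-0.7822)
Shoelace sum Σ(x_i·y_{i+1} − x_{i+1}·y_i):
  i=1: -0.6306·3.1522 − -2.6682·2.4569 = +4.5679 (running +4.5679)
  i=2: -2.6682·-0.1088 − -4.2782·3.1522 = +13.7760 (running +18.3439)
  i=3: -4.2782·-2.3218 − -0.4282·-0.1088 = +9.8865 (running +28.2304)
  i=4: -0.4282·-0.7822 − 1.0432·-2.3218 = +2.7570 (running +30.9874)
  i=5: 1.0432·2.4569 − -0.6306·-0.7822 = +2.0698 (running +33.0572)
Area = |Σ|/2 = |33.0572|/2 = 16.5286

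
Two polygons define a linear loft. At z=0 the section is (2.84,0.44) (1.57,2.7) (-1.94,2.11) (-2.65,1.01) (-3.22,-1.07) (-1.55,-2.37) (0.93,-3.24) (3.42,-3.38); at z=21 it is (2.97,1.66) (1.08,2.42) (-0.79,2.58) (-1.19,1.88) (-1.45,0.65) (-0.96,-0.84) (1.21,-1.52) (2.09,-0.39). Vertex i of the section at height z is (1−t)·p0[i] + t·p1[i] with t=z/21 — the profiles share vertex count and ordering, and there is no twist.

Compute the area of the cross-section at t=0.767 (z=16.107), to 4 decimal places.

Area at t=0.767: 15.9160

Cross-section at t=0.767: each vertex is (1-t)·p0[i] + t·p1[i].
  v1: (1-0.767)·(2.84,0.44) + 0.767·(2.97,1.66) = (2.9397,1.3757)
  v2: (1-0.767)·(1.57,2.7) + 0.767·(1.08,2.42) = (1.1942,2.4852)
  v3: (1-0.767)·(-1.94,2.11) + 0.767·(-0.79,2.58) = (-1.0579,2.4705)
  v4: (1-0.767)·(-2.65,1.01) + 0.767·(-1.19,1.88) = (-1.5302,1.6773)
  v5: (1-0.767)·(-3.22,-1.07) + 0.767·(-1.45,0.65) = (-1.8624,0.2492)
  v6: (1-0.767)·(-1.55,-2.37) + 0.767·(-0.96,-0.84) = (-1.0975,-1.1965)
  v7: (1-0.767)·(0.93,-3.24) + 0.767·(1.21,-1.52) = (1.1448,-1.9208)
  v8: (1-0.767)·(3.42,-3.38) + 0.767·(2.09,-0.39) = (2.3999,-1.0867)
Shoelace sum Σ(x_i·y_{i+1} − x_{i+1}·y_i):
  i=1: 2.9397·2.4852 − 1.1942·1.3757 = +5.6630 (running +5.6630)
  i=2: 1.1942·2.4705 − -1.0579·2.4852 = +5.5794 (running +11.2425)
  i=3: -1.0579·1.6773 − -1.5302·2.4705 = +2.0058 (running +13.2483)
  i=4: -1.5302·0.2492 − -1.8624·1.6773 = +2.7424 (running +15.9907)
  i=5: -1.8624·-1.1965 − -1.0975·0.2492 = +2.5019 (running +18.4926)
  i=6: -1.0975·-1.9208 − 1.1448·-1.1965 = +3.4777 (running +21.9702)
  i=7: 1.1448·-1.0867 − 2.3999·-1.9208 = +3.3656 (running +25.3359)
  i=8: 2.3999·1.3757 − 2.9397·-1.0867 = +6.4961 (running +31.8320)
Area = |Σ|/2 = |31.8320|/2 = 15.9160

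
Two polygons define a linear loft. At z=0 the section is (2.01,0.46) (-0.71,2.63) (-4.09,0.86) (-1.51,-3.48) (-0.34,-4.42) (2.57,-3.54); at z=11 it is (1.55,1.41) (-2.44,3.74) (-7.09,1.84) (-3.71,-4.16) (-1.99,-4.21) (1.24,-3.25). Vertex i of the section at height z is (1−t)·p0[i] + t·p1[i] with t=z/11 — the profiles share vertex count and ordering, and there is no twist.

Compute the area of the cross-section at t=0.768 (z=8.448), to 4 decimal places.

Area at t=0.768: 42.1912

Cross-section at t=0.768: each vertex is (1-t)·p0[i] + t·p1[i].
  v1: (1-0.768)·(2.01,0.46) + 0.768·(1.55,1.41) = (1.6567,1.1896)
  v2: (1-0.768)·(-0.71,2.63) + 0.768·(-2.44,3.74) = (-2.0386,3.4825)
  v3: (1-0.768)·(-4.09,0.86) + 0.768·(-7.09,1.84) = (-6.3940,1.6126)
  v4: (1-0.768)·(-1.51,-3.48) + 0.768·(-3.71,-4.16) = (-3.1996,-4.0022)
  v5: (1-0.768)·(-0.34,-4.42) + 0.768·(-1.99,-4.21) = (-1.6072,-4.2587)
  v6: (1-0.768)·(2.57,-3.54) + 0.768·(1.24,-3.25) = (1.5486,-3.3173)
Shoelace sum Σ(x_i·y_{i+1} − x_{i+1}·y_i):
  i=1: 1.6567·3.4825 − -2.0386·1.1896 = +8.1947 (running +8.1947)
  i=2: -2.0386·1.6126 − -6.3940·3.4825 = +18.9794 (running +27.1740)
  i=3: -6.3940·-4.0022 − -3.1996·1.6126 = +30.7501 (running +57.9242)
  i=4: -3.1996·-4.2587 − -1.6072·-4.0022 = +7.1938 (running +65.1180)
  i=5: -1.6072·-3.3173 − 1.5486·-4.2587 = +11.9264 (running +77.0444)
  i=6: 1.5486·1.1896 − 1.6567·-3.3173 = +7.3380 (running +84.3824)
Area = |Σ|/2 = |84.3824|/2 = 42.1912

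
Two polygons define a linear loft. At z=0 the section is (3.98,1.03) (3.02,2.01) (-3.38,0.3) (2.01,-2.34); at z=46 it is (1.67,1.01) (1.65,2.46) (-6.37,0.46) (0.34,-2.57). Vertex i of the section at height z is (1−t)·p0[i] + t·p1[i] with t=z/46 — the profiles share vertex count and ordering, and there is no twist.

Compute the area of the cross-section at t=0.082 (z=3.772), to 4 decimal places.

Area at t=0.082: 15.9660

Cross-section at t=0.082: each vertex is (1-t)·p0[i] + t·p1[i].
  v1: (1-0.082)·(3.98,1.03) + 0.082·(1.67,1.01) = (3.7906,1.0284)
  v2: (1-0.082)·(3.02,2.01) + 0.082·(1.65,2.46) = (2.9077,2.0469)
  v3: (1-0.082)·(-3.38,0.3) + 0.082·(-6.37,0.46) = (-3.6252,0.3131)
  v4: (1-0.082)·(2.01,-2.34) + 0.082·(0.34,-2.57) = (1.8731,-2.3589)
Shoelace sum Σ(x_i·y_{i+1} − x_{i+1}·y_i):
  i=1: 3.7906·2.0469 − 2.9077·1.0284 = +4.7688 (running +4.7688)
  i=2: 2.9077·0.3131 − -3.6252·2.0469 = +8.3308 (running +13.0996)
  i=3: -3.6252·-2.3589 − 1.8731·0.3131 = +7.9648 (running +21.0644)
  i=4: 1.8731·1.0284 − 3.7906·-2.3589 = +10.8676 (running +31.9321)
Area = |Σ|/2 = |31.9321|/2 = 15.9660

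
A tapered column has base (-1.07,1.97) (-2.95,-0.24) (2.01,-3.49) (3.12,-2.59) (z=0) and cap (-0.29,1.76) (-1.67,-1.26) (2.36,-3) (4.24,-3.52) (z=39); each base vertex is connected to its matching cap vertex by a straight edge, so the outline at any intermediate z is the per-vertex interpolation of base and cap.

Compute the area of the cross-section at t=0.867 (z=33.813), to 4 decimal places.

Cross-section at t=0.867: each vertex is (1-t)·p0[i] + t·p1[i].
  v1: (1-0.867)·(-1.07,1.97) + 0.867·(-0.29,1.76) = (-0.3937,1.7879)
  v2: (1-0.867)·(-2.95,-0.24) + 0.867·(-1.67,-1.26) = (-1.8402,-1.1243)
  v3: (1-0.867)·(2.01,-3.49) + 0.867·(2.36,-3) = (2.3134,-3.0652)
  v4: (1-0.867)·(3.12,-2.59) + 0.867·(4.24,-3.52) = (4.0910,-3.3963)
Shoelace sum Σ(x_i·y_{i+1} − x_{i+1}·y_i):
  i=1: -0.3937·-1.1243 − -1.8402·1.7879 = +3.7329 (running +3.7329)
  i=2: -1.8402·-3.0652 − 2.3134·-1.1243 = +8.2418 (running +11.9747)
  i=3: 2.3134·-3.3963 − 4.0910·-3.0652 = +4.6825 (running +16.6572)
  i=4: 4.0910·1.7879 − -0.3937·-3.3963 = +5.9772 (running +22.6344)
Area = |Σ|/2 = |22.6344|/2 = 11.3172

Area at t=0.867: 11.3172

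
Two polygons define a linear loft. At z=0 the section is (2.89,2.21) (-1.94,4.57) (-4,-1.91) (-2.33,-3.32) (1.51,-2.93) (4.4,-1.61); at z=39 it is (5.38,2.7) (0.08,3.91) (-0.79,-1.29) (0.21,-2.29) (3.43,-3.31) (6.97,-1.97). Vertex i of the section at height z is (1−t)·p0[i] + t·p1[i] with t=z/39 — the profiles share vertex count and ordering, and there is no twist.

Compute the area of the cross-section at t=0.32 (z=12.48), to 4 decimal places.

Cross-section at t=0.32: each vertex is (1-t)·p0[i] + t·p1[i].
  v1: (1-0.32)·(2.89,2.21) + 0.32·(5.38,2.7) = (3.6868,2.3668)
  v2: (1-0.32)·(-1.94,4.57) + 0.32·(0.08,3.91) = (-1.2936,4.3588)
  v3: (1-0.32)·(-4,-1.91) + 0.32·(-0.79,-1.29) = (-2.9728,-1.7116)
  v4: (1-0.32)·(-2.33,-3.32) + 0.32·(0.21,-2.29) = (-1.5172,-2.9904)
  v5: (1-0.32)·(1.51,-2.93) + 0.32·(3.43,-3.31) = (2.1244,-3.0516)
  v6: (1-0.32)·(4.4,-1.61) + 0.32·(6.97,-1.97) = (5.2224,-1.7252)
Shoelace sum Σ(x_i·y_{i+1} − x_{i+1}·y_i):
  i=1: 3.6868·4.3588 − -1.2936·2.3668 = +19.1317 (running +19.1317)
  i=2: -1.2936·-1.7116 − -2.9728·4.3588 = +15.1720 (running +34.3037)
  i=3: -2.9728·-2.9904 − -1.5172·-1.7116 = +6.2930 (running +40.5967)
  i=4: -1.5172·-3.0516 − 2.1244·-2.9904 = +10.9827 (running +51.5794)
  i=5: 2.1244·-1.7252 − 5.2224·-3.0516 = +12.2717 (running +63.8511)
  i=6: 5.2224·2.3668 − 3.6868·-1.7252 = +18.7208 (running +82.5719)
Area = |Σ|/2 = |82.5719|/2 = 41.2860

Area at t=0.32: 41.2860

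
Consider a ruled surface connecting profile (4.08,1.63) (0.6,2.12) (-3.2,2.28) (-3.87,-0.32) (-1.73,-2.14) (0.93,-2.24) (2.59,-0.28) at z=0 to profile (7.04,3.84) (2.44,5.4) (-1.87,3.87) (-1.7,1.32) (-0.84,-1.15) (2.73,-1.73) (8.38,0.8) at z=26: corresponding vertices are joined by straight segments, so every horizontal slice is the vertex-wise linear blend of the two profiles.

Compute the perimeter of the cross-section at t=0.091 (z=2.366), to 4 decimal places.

Perimeter at t=0.091: 20.8600

Cross-section at t=0.091: each vertex is (1-t)·p0[i] + t·p1[i].
  v1: (1-0.091)·(4.08,1.63) + 0.091·(7.04,3.84) = (4.3494,1.8311)
  v2: (1-0.091)·(0.6,2.12) + 0.091·(2.44,5.4) = (0.7674,2.4185)
  v3: (1-0.091)·(-3.2,2.28) + 0.091·(-1.87,3.87) = (-3.0790,2.4247)
  v4: (1-0.091)·(-3.87,-0.32) + 0.091·(-1.7,1.32) = (-3.6725,-0.1708)
  v5: (1-0.091)·(-1.73,-2.14) + 0.091·(-0.84,-1.15) = (-1.6490,-2.0499)
  v6: (1-0.091)·(0.93,-2.24) + 0.091·(2.73,-1.73) = (1.0938,-2.1936)
  v7: (1-0.091)·(2.59,-0.28) + 0.091·(8.38,0.8) = (3.1169,-0.1817)
Perimeter = Σ |v_{i+1} − v_i|:
  edge 1→2: √(-3.5819² + 0.5874²) = 3.6298 (running 3.6298)
  edge 2→3: √(-3.8464² + 0.0062²) = 3.8464 (running 7.4762)
  edge 3→4: √(-0.5936² + -2.5955²) = 2.6625 (running 10.1386)
  edge 4→5: √(2.0235² + -1.8792²) = 2.7615 (running 12.9001)
  edge 5→6: √(2.7428² + -0.1437²) = 2.7466 (running 15.6467)
  edge 6→7: √(2.0231² + 2.0119²) = 2.8532 (running 18.4999)
  edge 7→1: √(1.2325² + 2.0128²) = 2.3602 (running 20.8600)
Perimeter = 20.8600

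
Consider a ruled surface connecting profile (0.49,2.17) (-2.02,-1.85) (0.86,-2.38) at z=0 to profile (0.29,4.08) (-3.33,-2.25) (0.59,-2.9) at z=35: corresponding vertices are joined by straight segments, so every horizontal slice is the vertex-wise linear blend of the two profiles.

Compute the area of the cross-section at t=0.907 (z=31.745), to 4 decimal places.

Area at t=0.907: 12.8133

Cross-section at t=0.907: each vertex is (1-t)·p0[i] + t·p1[i].
  v1: (1-0.907)·(0.49,2.17) + 0.907·(0.29,4.08) = (0.3086,3.9024)
  v2: (1-0.907)·(-2.02,-1.85) + 0.907·(-3.33,-2.25) = (-3.2082,-2.2128)
  v3: (1-0.907)·(0.86,-2.38) + 0.907·(0.59,-2.9) = (0.6151,-2.8516)
Shoelace sum Σ(x_i·y_{i+1} − x_{i+1}·y_i):
  i=1: 0.3086·-2.2128 − -3.2082·3.9024 = +11.8366 (running +11.8366)
  i=2: -3.2082·-2.8516 − 0.6151·-2.2128 = +10.5097 (running +22.3463)
  i=3: 0.6151·3.9024 − 0.3086·-2.8516 = +3.2804 (running +25.6267)
Area = |Σ|/2 = |25.6267|/2 = 12.8133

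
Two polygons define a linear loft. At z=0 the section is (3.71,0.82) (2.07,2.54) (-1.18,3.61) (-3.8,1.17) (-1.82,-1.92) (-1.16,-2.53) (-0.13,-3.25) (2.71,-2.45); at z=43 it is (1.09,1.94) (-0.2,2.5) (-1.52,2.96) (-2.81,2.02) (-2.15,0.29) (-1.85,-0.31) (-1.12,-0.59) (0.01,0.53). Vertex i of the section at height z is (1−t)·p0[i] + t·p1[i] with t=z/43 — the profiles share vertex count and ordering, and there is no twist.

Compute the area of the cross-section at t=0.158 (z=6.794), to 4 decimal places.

Area at t=0.158: 27.9948

Cross-section at t=0.158: each vertex is (1-t)·p0[i] + t·p1[i].
  v1: (1-0.158)·(3.71,0.82) + 0.158·(1.09,1.94) = (3.2960,0.9970)
  v2: (1-0.158)·(2.07,2.54) + 0.158·(-0.2,2.5) = (1.7113,2.5337)
  v3: (1-0.158)·(-1.18,3.61) + 0.158·(-1.52,2.96) = (-1.2337,3.5073)
  v4: (1-0.158)·(-3.8,1.17) + 0.158·(-2.81,2.02) = (-3.6436,1.3043)
  v5: (1-0.158)·(-1.82,-1.92) + 0.158·(-2.15,0.29) = (-1.8721,-1.5708)
  v6: (1-0.158)·(-1.16,-2.53) + 0.158·(-1.85,-0.31) = (-1.2690,-2.1792)
  v7: (1-0.158)·(-0.13,-3.25) + 0.158·(-1.12,-0.59) = (-0.2864,-2.8297)
  v8: (1-0.158)·(2.71,-2.45) + 0.158·(0.01,0.53) = (2.2834,-1.9792)
Shoelace sum Σ(x_i·y_{i+1} − x_{i+1}·y_i):
  i=1: 3.2960·2.5337 − 1.7113·0.9970 = +6.6450 (running +6.6450)
  i=2: 1.7113·3.5073 − -1.2337·2.5337 = +9.1280 (running +15.7730)
  i=3: -1.2337·1.3043 − -3.6436·3.5073 = +11.1700 (running +26.9430)
  i=4: -3.6436·-1.5708 − -1.8721·1.3043 = +8.1652 (running +35.1082)
  i=5: -1.8721·-2.1792 − -1.2690·-1.5708 = +2.0864 (running +37.1947)
  i=6: -1.2690·-2.8297 − -0.2864·-2.1792 = +2.9668 (running +40.1615)
  i=7: -0.2864·-1.9792 − 2.2834·-2.8297 = +7.0283 (running +47.1897)
  i=8: 2.2834·0.9970 − 3.2960·-1.9792 = +8.7998 (running +55.9896)
Area = |Σ|/2 = |55.9896|/2 = 27.9948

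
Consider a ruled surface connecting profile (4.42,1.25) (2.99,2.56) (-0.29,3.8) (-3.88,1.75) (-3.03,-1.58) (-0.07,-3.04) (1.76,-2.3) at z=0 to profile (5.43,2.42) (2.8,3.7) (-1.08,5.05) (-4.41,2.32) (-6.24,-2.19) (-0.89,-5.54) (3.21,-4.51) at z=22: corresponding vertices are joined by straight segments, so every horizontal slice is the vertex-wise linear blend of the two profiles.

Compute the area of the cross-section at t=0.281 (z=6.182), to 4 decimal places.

Cross-section at t=0.281: each vertex is (1-t)·p0[i] + t·p1[i].
  v1: (1-0.281)·(4.42,1.25) + 0.281·(5.43,2.42) = (4.7038,1.5788)
  v2: (1-0.281)·(2.99,2.56) + 0.281·(2.8,3.7) = (2.9366,2.8803)
  v3: (1-0.281)·(-0.29,3.8) + 0.281·(-1.08,5.05) = (-0.5120,4.1513)
  v4: (1-0.281)·(-3.88,1.75) + 0.281·(-4.41,2.32) = (-4.0289,1.9102)
  v5: (1-0.281)·(-3.03,-1.58) + 0.281·(-6.24,-2.19) = (-3.9320,-1.7514)
  v6: (1-0.281)·(-0.07,-3.04) + 0.281·(-0.89,-5.54) = (-0.3004,-3.7425)
  v7: (1-0.281)·(1.76,-2.3) + 0.281·(3.21,-4.51) = (2.1675,-2.9210)
Shoelace sum Σ(x_i·y_{i+1} − x_{i+1}·y_i):
  i=1: 4.7038·2.8803 − 2.9366·1.5788 = +8.9123 (running +8.9123)
  i=2: 2.9366·4.1513 − -0.5120·2.8803 = +13.6653 (running +22.5776)
  i=3: -0.5120·1.9102 − -4.0289·4.1513 = +15.7471 (running +38.3248)
  i=4: -4.0289·-1.7514 − -3.9320·1.9102 = +14.5671 (running +52.8919)
  i=5: -3.9320·-3.7425 − -0.3004·-1.7514 = +14.1894 (running +67.0813)
  i=6: -0.3004·-2.9210 − 2.1675·-3.7425 = +8.9892 (running +76.0705)
  i=7: 2.1675·1.5788 − 4.7038·-2.9210 = +17.1618 (running +93.2323)
Area = |Σ|/2 = |93.2323|/2 = 46.6161

Area at t=0.281: 46.6161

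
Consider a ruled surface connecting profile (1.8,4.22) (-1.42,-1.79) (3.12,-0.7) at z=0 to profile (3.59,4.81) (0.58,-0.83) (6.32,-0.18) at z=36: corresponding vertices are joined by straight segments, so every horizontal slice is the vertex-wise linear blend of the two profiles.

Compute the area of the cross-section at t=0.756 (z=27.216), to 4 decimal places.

Cross-section at t=0.756: each vertex is (1-t)·p0[i] + t·p1[i].
  v1: (1-0.756)·(1.8,4.22) + 0.756·(3.59,4.81) = (3.1532,4.6660)
  v2: (1-0.756)·(-1.42,-1.79) + 0.756·(0.58,-0.83) = (0.0920,-1.0642)
  v3: (1-0.756)·(3.12,-0.7) + 0.756·(6.32,-0.18) = (5.5392,-0.3069)
Shoelace sum Σ(x_i·y_{i+1} − x_{i+1}·y_i):
  i=1: 3.1532·-1.0642 − 0.0920·4.6660 = -3.7851 (running -3.7851)
  i=2: 0.0920·-0.3069 − 5.5392·-1.0642 = +5.8668 (running +2.0817)
  i=3: 5.5392·4.6660 − 3.1532·-0.3069 = +26.8138 (running +28.8955)
Area = |Σ|/2 = |28.8955|/2 = 14.4478

Area at t=0.756: 14.4478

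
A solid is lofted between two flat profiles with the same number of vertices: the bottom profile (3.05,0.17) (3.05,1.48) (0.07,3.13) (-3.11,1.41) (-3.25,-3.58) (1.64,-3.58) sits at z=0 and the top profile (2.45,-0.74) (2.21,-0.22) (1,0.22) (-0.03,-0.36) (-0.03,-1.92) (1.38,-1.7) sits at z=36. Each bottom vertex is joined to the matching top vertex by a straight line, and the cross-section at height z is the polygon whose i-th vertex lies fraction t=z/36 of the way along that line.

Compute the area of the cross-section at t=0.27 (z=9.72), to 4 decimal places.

Cross-section at t=0.27: each vertex is (1-t)·p0[i] + t·p1[i].
  v1: (1-0.27)·(3.05,0.17) + 0.27·(2.45,-0.74) = (2.8880,-0.0757)
  v2: (1-0.27)·(3.05,1.48) + 0.27·(2.21,-0.22) = (2.8232,1.0210)
  v3: (1-0.27)·(0.07,3.13) + 0.27·(1,0.22) = (0.3211,2.3443)
  v4: (1-0.27)·(-3.11,1.41) + 0.27·(-0.03,-0.36) = (-2.2784,0.9321)
  v5: (1-0.27)·(-3.25,-3.58) + 0.27·(-0.03,-1.92) = (-2.3806,-3.1318)
  v6: (1-0.27)·(1.64,-3.58) + 0.27·(1.38,-1.7) = (1.5698,-3.0724)
Shoelace sum Σ(x_i·y_{i+1} − x_{i+1}·y_i):
  i=1: 2.8880·1.0210 − 2.8232·-0.0757 = +3.1624 (running +3.1624)
  i=2: 2.8232·2.3443 − 0.3211·1.0210 = +6.2906 (running +9.4529)
  i=3: 0.3211·0.9321 − -2.2784·2.3443 = +5.6406 (running +15.0935)
  i=4: -2.2784·-3.1318 − -2.3806·0.9321 = +9.3545 (running +24.4479)
  i=5: -2.3806·-3.0724 − 1.5698·-3.1318 = +12.2305 (running +36.6784)
  i=6: 1.5698·-0.0757 − 2.8880·-3.0724 = +8.7543 (running +45.4327)
Area = |Σ|/2 = |45.4327|/2 = 22.7163

Area at t=0.27: 22.7163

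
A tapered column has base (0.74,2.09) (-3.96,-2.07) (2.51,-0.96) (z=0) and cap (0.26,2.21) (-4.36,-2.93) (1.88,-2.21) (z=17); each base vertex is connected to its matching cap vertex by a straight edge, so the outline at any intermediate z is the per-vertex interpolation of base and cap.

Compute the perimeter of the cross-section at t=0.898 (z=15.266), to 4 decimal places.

Cross-section at t=0.898: each vertex is (1-t)·p0[i] + t·p1[i].
  v1: (1-0.898)·(0.74,2.09) + 0.898·(0.26,2.21) = (0.3090,2.1978)
  v2: (1-0.898)·(-3.96,-2.07) + 0.898·(-4.36,-2.93) = (-4.3192,-2.8423)
  v3: (1-0.898)·(2.51,-0.96) + 0.898·(1.88,-2.21) = (1.9443,-2.0825)
Perimeter = Σ |v_{i+1} − v_i|:
  edge 1→2: √(-4.6282² + -5.0400²) = 6.8427 (running 6.8427)
  edge 2→3: √(6.2635² + 0.7598²) = 6.3094 (running 13.1520)
  edge 3→1: √(-1.6353² + 4.2803²) = 4.5820 (running 17.7340)
Perimeter = 17.7340

Perimeter at t=0.898: 17.7340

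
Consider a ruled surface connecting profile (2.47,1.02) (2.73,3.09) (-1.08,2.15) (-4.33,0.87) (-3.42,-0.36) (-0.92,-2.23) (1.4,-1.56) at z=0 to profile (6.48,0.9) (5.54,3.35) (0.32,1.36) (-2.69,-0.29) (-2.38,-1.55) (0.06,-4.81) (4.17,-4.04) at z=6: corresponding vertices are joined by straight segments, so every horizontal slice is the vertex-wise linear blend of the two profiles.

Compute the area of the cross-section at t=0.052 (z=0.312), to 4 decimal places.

Cross-section at t=0.052: each vertex is (1-t)·p0[i] + t·p1[i].
  v1: (1-0.052)·(2.47,1.02) + 0.052·(6.48,0.9) = (2.6785,1.0138)
  v2: (1-0.052)·(2.73,3.09) + 0.052·(5.54,3.35) = (2.8761,3.1035)
  v3: (1-0.052)·(-1.08,2.15) + 0.052·(0.32,1.36) = (-1.0072,2.1089)
  v4: (1-0.052)·(-4.33,0.87) + 0.052·(-2.69,-0.29) = (-4.2447,0.8097)
  v5: (1-0.052)·(-3.42,-0.36) + 0.052·(-2.38,-1.55) = (-3.3659,-0.4219)
  v6: (1-0.052)·(-0.92,-2.23) + 0.052·(0.06,-4.81) = (-0.8690,-2.3642)
  v7: (1-0.052)·(1.4,-1.56) + 0.052·(4.17,-4.04) = (1.5440,-1.6890)
Shoelace sum Σ(x_i·y_{i+1} − x_{i+1}·y_i):
  i=1: 2.6785·3.1035 − 2.8761·1.0138 = +5.3971 (running +5.3971)
  i=2: 2.8761·2.1089 − -1.0072·3.1035 = +9.1914 (running +14.5885)
  i=3: -1.0072·0.8097 − -4.2447·2.1089 = +8.1363 (running +22.7248)
  i=4: -4.2447·-0.4219 − -3.3659·0.8097 = +4.5161 (running +27.2409)
  i=5: -3.3659·-2.3642 − -0.8690·-0.4219 = +7.5909 (running +34.8318)
  i=6: -0.8690·-1.6890 − 1.5440·-2.3642 = +5.1181 (running +39.9499)
  i=7: 1.5440·1.0138 − 2.6785·-1.6890 = +6.0892 (running +46.0391)
Area = |Σ|/2 = |46.0391|/2 = 23.0196

Area at t=0.052: 23.0196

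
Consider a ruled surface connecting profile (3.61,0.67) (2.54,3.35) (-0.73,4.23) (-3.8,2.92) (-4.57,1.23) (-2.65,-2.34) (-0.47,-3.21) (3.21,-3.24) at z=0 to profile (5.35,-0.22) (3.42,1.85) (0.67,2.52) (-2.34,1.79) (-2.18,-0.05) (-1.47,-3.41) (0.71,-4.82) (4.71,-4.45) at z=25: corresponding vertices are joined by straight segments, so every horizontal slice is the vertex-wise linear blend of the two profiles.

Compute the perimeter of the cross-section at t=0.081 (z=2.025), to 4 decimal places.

Cross-section at t=0.081: each vertex is (1-t)·p0[i] + t·p1[i].
  v1: (1-0.081)·(3.61,0.67) + 0.081·(5.35,-0.22) = (3.7509,0.5979)
  v2: (1-0.081)·(2.54,3.35) + 0.081·(3.42,1.85) = (2.6113,3.2285)
  v3: (1-0.081)·(-0.73,4.23) + 0.081·(0.67,2.52) = (-0.6166,4.0915)
  v4: (1-0.081)·(-3.8,2.92) + 0.081·(-2.34,1.79) = (-3.6817,2.8285)
  v5: (1-0.081)·(-4.57,1.23) + 0.081·(-2.18,-0.05) = (-4.3764,1.1263)
  v6: (1-0.081)·(-2.65,-2.34) + 0.081·(-1.47,-3.41) = (-2.5544,-2.4267)
  v7: (1-0.081)·(-0.47,-3.21) + 0.081·(0.71,-4.82) = (-0.3744,-3.3404)
  v8: (1-0.081)·(3.21,-3.24) + 0.081·(4.71,-4.45) = (3.3315,-3.3380)
Perimeter = Σ |v_{i+1} − v_i|:
  edge 1→2: √(-1.1397² + 2.6306²) = 2.8668 (running 2.8668)
  edge 2→3: √(-3.2279² + 0.8630²) = 3.3413 (running 6.2081)
  edge 3→4: √(-3.0651² + -1.2630²) = 3.3152 (running 9.5233)
  edge 4→5: √(-0.6947² + -1.7021²) = 1.8384 (running 11.3617)
  edge 5→6: √(1.8220² + -3.5530²) = 3.9929 (running 15.3546)
  edge 6→7: √(2.1800² + -0.9137²) = 2.3638 (running 17.7184)
  edge 7→8: √(3.7059² + 0.0024²) = 3.7059 (running 21.4243)
  edge 8→1: √(0.4194² + 3.9359²) = 3.9582 (running 25.3825)
Perimeter = 25.3825

Perimeter at t=0.081: 25.3825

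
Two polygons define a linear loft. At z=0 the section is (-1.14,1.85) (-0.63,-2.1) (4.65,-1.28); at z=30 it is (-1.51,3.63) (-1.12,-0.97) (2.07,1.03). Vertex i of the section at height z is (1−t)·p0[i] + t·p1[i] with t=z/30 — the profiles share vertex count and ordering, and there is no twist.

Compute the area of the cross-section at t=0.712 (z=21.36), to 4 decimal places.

Area at t=0.712: 8.7189

Cross-section at t=0.712: each vertex is (1-t)·p0[i] + t·p1[i].
  v1: (1-0.712)·(-1.14,1.85) + 0.712·(-1.51,3.63) = (-1.4034,3.1174)
  v2: (1-0.712)·(-0.63,-2.1) + 0.712·(-1.12,-0.97) = (-0.9789,-1.2954)
  v3: (1-0.712)·(4.65,-1.28) + 0.712·(2.07,1.03) = (2.8130,0.3647)
Shoelace sum Σ(x_i·y_{i+1} − x_{i+1}·y_i):
  i=1: -1.4034·-1.2954 − -0.9789·3.1174 = +4.8696 (running +4.8696)
  i=2: -0.9789·0.3647 − 2.8130·-1.2954 = +3.2871 (running +8.1567)
  i=3: 2.8130·3.1174 − -1.4034·0.3647 = +9.2811 (running +17.4378)
Area = |Σ|/2 = |17.4378|/2 = 8.7189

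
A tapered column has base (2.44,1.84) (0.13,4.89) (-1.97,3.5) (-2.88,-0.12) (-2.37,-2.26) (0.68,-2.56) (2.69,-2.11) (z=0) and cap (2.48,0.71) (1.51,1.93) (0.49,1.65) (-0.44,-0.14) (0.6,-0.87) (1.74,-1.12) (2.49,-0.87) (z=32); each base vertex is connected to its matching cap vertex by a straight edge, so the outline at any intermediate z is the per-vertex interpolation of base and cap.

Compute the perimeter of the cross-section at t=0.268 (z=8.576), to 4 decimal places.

Cross-section at t=0.268: each vertex is (1-t)·p0[i] + t·p1[i].
  v1: (1-0.268)·(2.44,1.84) + 0.268·(2.48,0.71) = (2.4507,1.5372)
  v2: (1-0.268)·(0.13,4.89) + 0.268·(1.51,1.93) = (0.4998,4.0967)
  v3: (1-0.268)·(-1.97,3.5) + 0.268·(0.49,1.65) = (-1.3107,3.0042)
  v4: (1-0.268)·(-2.88,-0.12) + 0.268·(-0.44,-0.14) = (-2.2261,-0.1254)
  v5: (1-0.268)·(-2.37,-2.26) + 0.268·(0.6,-0.87) = (-1.5740,-1.8875)
  v6: (1-0.268)·(0.68,-2.56) + 0.268·(1.74,-1.12) = (0.9641,-2.1741)
  v7: (1-0.268)·(2.69,-2.11) + 0.268·(2.49,-0.87) = (2.6364,-1.7777)
Perimeter = Σ |v_{i+1} − v_i|:
  edge 1→2: √(-1.9509² + 2.5596²) = 3.2183 (running 3.2183)
  edge 2→3: √(-1.8106² + -1.0925²) = 2.1146 (running 5.3329)
  edge 3→4: √(-0.9154² + -3.1296²) = 3.2607 (running 8.5936)
  edge 4→5: √(0.6520² + -1.7621²) = 1.8789 (running 10.4725)
  edge 5→6: √(2.5381² + -0.2866²) = 2.5542 (running 13.0267)
  edge 6→7: √(1.6723² + 0.3964²) = 1.7187 (running 14.7454)
  edge 7→1: √(-0.1857² + 3.3148²) = 3.3200 (running 18.0654)
Perimeter = 18.0654

Perimeter at t=0.268: 18.0654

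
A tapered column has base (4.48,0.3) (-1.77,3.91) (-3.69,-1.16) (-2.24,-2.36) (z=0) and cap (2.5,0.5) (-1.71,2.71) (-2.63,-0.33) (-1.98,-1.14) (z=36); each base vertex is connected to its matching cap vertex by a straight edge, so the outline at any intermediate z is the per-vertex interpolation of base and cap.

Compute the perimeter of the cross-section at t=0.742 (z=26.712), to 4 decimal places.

Cross-section at t=0.742: each vertex is (1-t)·p0[i] + t·p1[i].
  v1: (1-0.742)·(4.48,0.3) + 0.742·(2.5,0.5) = (3.0108,0.4484)
  v2: (1-0.742)·(-1.77,3.91) + 0.742·(-1.71,2.71) = (-1.7255,3.0196)
  v3: (1-0.742)·(-3.69,-1.16) + 0.742·(-2.63,-0.33) = (-2.9035,-0.5441)
  v4: (1-0.742)·(-2.24,-2.36) + 0.742·(-1.98,-1.14) = (-2.0471,-1.4548)
Perimeter = Σ |v_{i+1} − v_i|:
  edge 1→2: √(-4.7363² + 2.5712²) = 5.3892 (running 5.3892)
  edge 2→3: √(-1.1780² + -3.5637²) = 3.7534 (running 9.1426)
  edge 3→4: √(0.8564² + -0.9106²) = 1.2501 (running 10.3927)
  edge 4→1: √(5.0579² + 1.9032²) = 5.4041 (running 15.7968)
Perimeter = 15.7968

Perimeter at t=0.742: 15.7968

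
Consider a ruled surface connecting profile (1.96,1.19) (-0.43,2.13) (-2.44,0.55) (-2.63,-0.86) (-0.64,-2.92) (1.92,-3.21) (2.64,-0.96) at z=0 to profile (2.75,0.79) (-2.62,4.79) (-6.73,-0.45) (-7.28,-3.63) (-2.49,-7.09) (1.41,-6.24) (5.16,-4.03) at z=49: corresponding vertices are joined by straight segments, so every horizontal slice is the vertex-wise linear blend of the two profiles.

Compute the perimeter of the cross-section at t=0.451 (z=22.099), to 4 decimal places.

Cross-section at t=0.451: each vertex is (1-t)·p0[i] + t·p1[i].
  v1: (1-0.451)·(1.96,1.19) + 0.451·(2.75,0.79) = (2.3163,1.0096)
  v2: (1-0.451)·(-0.43,2.13) + 0.451·(-2.62,4.79) = (-1.4177,3.3297)
  v3: (1-0.451)·(-2.44,0.55) + 0.451·(-6.73,-0.45) = (-4.3748,0.0990)
  v4: (1-0.451)·(-2.63,-0.86) + 0.451·(-7.28,-3.63) = (-4.7271,-2.1093)
  v5: (1-0.451)·(-0.64,-2.92) + 0.451·(-2.49,-7.09) = (-1.4744,-4.8007)
  v6: (1-0.451)·(1.92,-3.21) + 0.451·(1.41,-6.24) = (1.6900,-4.5765)
  v7: (1-0.451)·(2.64,-0.96) + 0.451·(5.16,-4.03) = (3.7765,-2.3446)
Perimeter = Σ |v_{i+1} − v_i|:
  edge 1→2: √(-3.7340² + 2.3201²) = 4.3961 (running 4.3961)
  edge 2→3: √(-2.9571² + -3.2307²) = 4.3797 (running 8.7757)
  edge 3→4: √(-0.3524² + -2.2083²) = 2.2362 (running 11.0119)
  edge 4→5: √(3.2528² + -2.6914²) = 4.2219 (running 15.2338)
  edge 5→6: √(3.1643² + 0.2241²) = 3.1723 (running 18.4061)
  edge 6→7: √(2.0865² + 2.2320²) = 3.0554 (running 21.4615)
  edge 7→1: √(-1.4602² + 3.3542²) = 3.6582 (running 25.1197)
Perimeter = 25.1197

Perimeter at t=0.451: 25.1197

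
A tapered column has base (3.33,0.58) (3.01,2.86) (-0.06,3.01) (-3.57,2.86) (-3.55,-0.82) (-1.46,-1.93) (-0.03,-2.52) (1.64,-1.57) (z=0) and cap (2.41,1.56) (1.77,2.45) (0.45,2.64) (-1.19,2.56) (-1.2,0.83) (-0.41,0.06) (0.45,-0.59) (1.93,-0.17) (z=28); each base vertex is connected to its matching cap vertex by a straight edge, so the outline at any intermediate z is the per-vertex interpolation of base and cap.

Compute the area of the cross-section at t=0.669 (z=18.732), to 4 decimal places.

Area at t=0.669: 14.5449

Cross-section at t=0.669: each vertex is (1-t)·p0[i] + t·p1[i].
  v1: (1-0.669)·(3.33,0.58) + 0.669·(2.41,1.56) = (2.7145,1.2356)
  v2: (1-0.669)·(3.01,2.86) + 0.669·(1.77,2.45) = (2.1804,2.5857)
  v3: (1-0.669)·(-0.06,3.01) + 0.669·(0.45,2.64) = (0.2812,2.7625)
  v4: (1-0.669)·(-3.57,2.86) + 0.669·(-1.19,2.56) = (-1.9778,2.6593)
  v5: (1-0.669)·(-3.55,-0.82) + 0.669·(-1.2,0.83) = (-1.9778,0.2839)
  v6: (1-0.669)·(-1.46,-1.93) + 0.669·(-0.41,0.06) = (-0.7575,-0.5987)
  v7: (1-0.669)·(-0.03,-2.52) + 0.669·(0.45,-0.59) = (0.2911,-1.2288)
  v8: (1-0.669)·(1.64,-1.57) + 0.669·(1.93,-0.17) = (1.8340,-0.6334)
Shoelace sum Σ(x_i·y_{i+1} − x_{i+1}·y_i):
  i=1: 2.7145·2.5857 − 2.1804·1.2356 = +4.3248 (running +4.3248)
  i=2: 2.1804·2.7625 − 0.2812·2.5857 = +5.2963 (running +9.6211)
  i=3: 0.2812·2.6593 − -1.9778·2.7625 = +6.2113 (running +15.8324)
  i=4: -1.9778·0.2839 − -1.9778·2.6593 = +4.6983 (running +20.5307)
  i=5: -1.9778·-0.5987 − -0.7575·0.2839 = +1.3991 (running +21.9299)
  i=6: -0.7575·-1.2288 − 0.2911·-0.5987 = +1.1052 (running +23.0351)
  i=7: 0.2911·-0.6334 − 1.8340·-1.2288 = +2.0693 (running +25.1044)
  i=8: 1.8340·1.2356 − 2.7145·-0.6334 = +3.9855 (running +29.0899)
Area = |Σ|/2 = |29.0899|/2 = 14.5449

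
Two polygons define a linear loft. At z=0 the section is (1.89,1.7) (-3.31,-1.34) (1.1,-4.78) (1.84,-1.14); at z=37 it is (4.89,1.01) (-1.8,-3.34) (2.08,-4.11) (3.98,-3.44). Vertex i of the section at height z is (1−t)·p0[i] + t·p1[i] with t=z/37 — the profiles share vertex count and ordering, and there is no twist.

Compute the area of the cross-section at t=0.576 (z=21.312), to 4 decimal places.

Area at t=0.576: 15.6759

Cross-section at t=0.576: each vertex is (1-t)·p0[i] + t·p1[i].
  v1: (1-0.576)·(1.89,1.7) + 0.576·(4.89,1.01) = (3.6180,1.3026)
  v2: (1-0.576)·(-3.31,-1.34) + 0.576·(-1.8,-3.34) = (-2.4402,-2.4920)
  v3: (1-0.576)·(1.1,-4.78) + 0.576·(2.08,-4.11) = (1.6645,-4.3941)
  v4: (1-0.576)·(1.84,-1.14) + 0.576·(3.98,-3.44) = (3.0726,-2.4648)
Shoelace sum Σ(x_i·y_{i+1} − x_{i+1}·y_i):
  i=1: 3.6180·-2.4920 − -2.4402·1.3026 = -5.8375 (running -5.8375)
  i=2: -2.4402·-4.3941 − 1.6645·-2.4920 = +14.8705 (running +9.0330)
  i=3: 1.6645·-2.4648 − 3.0726·-4.3941 = +9.3988 (running +18.4318)
  i=4: 3.0726·1.3026 − 3.6180·-2.4648 = +12.9199 (running +31.3518)
Area = |Σ|/2 = |31.3518|/2 = 15.6759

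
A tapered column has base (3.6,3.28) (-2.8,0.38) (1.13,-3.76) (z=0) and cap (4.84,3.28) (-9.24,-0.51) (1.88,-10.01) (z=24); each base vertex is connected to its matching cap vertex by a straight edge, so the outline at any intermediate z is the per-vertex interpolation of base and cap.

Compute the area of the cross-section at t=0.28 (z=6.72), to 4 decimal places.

Cross-section at t=0.28: each vertex is (1-t)·p0[i] + t·p1[i].
  v1: (1-0.28)·(3.6,3.28) + 0.28·(4.84,3.28) = (3.9472,3.2800)
  v2: (1-0.28)·(-2.8,0.38) + 0.28·(-9.24,-0.51) = (-4.6032,0.1308)
  v3: (1-0.28)·(1.13,-3.76) + 0.28·(1.88,-10.01) = (1.3400,-5.5100)
Shoelace sum Σ(x_i·y_{i+1} − x_{i+1}·y_i):
  i=1: 3.9472·0.1308 − -4.6032·3.2800 = +15.6148 (running +15.6148)
  i=2: -4.6032·-5.5100 − 1.3400·0.1308 = +25.1884 (running +40.8031)
  i=3: 1.3400·3.2800 − 3.9472·-5.5100 = +26.1443 (running +66.9474)
Area = |Σ|/2 = |66.9474|/2 = 33.4737

Area at t=0.28: 33.4737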